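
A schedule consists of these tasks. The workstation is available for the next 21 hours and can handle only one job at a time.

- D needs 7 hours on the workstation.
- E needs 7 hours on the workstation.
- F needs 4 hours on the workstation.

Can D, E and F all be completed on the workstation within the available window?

Yes

Running back to back, the jobs need 7 + 7 + 4 = 18 hours on the workstation.
Since 18 ≤ 21, they fit within the window.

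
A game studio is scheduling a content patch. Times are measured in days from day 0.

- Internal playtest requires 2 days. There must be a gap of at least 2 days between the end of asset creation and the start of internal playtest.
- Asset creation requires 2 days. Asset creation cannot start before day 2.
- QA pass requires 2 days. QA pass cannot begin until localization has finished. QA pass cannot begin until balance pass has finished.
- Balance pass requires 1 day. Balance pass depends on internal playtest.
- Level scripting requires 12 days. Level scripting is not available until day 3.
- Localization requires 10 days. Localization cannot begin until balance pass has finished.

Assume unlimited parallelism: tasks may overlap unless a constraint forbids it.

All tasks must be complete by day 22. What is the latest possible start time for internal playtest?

7

Nothing follows QA pass; the deadline of day 22 is its only limit. It must start by 22 − 2 = day 20.
Localization must finish before QA pass (must start by day 20). With a 10-day duration, localization must start by 20 − 10 = day 10.
Balance pass must finish in time for localization (must start by day 10); QA pass (must start by day 20). The tightest is day 10, so balance pass must start by 10 − 1 = day 9.
Internal playtest has to be done before balance pass (must start by day 9). That means finishing by day 9, i.e. starting by 9 − 2 = day 7.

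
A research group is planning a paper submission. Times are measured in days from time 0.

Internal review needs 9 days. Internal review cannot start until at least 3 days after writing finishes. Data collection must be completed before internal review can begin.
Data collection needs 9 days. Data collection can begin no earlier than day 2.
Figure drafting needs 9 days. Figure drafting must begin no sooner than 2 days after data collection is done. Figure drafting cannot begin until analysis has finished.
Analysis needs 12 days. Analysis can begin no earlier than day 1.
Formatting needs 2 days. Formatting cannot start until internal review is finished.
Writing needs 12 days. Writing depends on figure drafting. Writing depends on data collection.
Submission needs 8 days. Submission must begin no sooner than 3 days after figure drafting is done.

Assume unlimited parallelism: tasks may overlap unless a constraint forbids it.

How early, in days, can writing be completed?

Analysis cannot begin until its own release at day 1. It runs from day 1 to 1 + 12 = day 13.
Data collection cannot begin until its own release at day 2. It runs from day 2 to 2 + 9 = day 11.
For figure drafting: data collection (finishes day 11, plus 2-day gap → day 13); analysis (finishes day 13). Taking the maximum gives a start of day 13, and it finishes at 13 + 9 = day 22.
Writing cannot start until figure drafting (finishes day 22); data collection (finishes day 11). The controlling bound is day 22, so writing finishes at 22 + 12 = day 34.

34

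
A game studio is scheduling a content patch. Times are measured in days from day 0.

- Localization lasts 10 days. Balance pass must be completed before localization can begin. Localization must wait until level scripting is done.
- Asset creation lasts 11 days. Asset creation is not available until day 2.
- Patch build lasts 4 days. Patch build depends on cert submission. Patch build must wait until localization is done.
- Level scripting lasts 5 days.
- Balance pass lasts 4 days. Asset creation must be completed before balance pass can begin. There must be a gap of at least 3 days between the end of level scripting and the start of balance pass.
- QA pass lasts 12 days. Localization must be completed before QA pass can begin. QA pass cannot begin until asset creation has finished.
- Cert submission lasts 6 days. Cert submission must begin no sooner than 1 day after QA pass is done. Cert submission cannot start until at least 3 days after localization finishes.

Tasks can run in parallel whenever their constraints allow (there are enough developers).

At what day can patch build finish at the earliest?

50

Nothing blocks level scripting, so it runs from day 0 to day 5.
Asset creation waits on its own release at day 2, so it starts at day 2 and finishes at 2 + 11 = day 13.
Balance pass needs all of asset creation (finishes day 13); level scripting (finishes day 5, plus 3-day gap → day 8). That puts its earliest start at day 13; it finishes at 13 + 4 = day 17.
Localization has to wait for balance pass (finishes day 17); level scripting (finishes day 5). The latest of these is day 17, so localization runs day 17 to 17 + 10 = day 27.
For QA pass: localization (finishes day 27); asset creation (finishes day 13). Taking the maximum gives a start of day 27, and it finishes at 27 + 12 = day 39.
For cert submission: QA pass (finishes day 39, plus 1-day gap → day 40); localization (finishes day 27, plus 3-day gap → day 30). Taking the maximum gives a start of day 40, and it finishes at 40 + 6 = day 46.
Patch build cannot start until cert submission (finishes day 46); localization (finishes day 27). The controlling bound is day 46, so patch build finishes at 46 + 4 = day 50.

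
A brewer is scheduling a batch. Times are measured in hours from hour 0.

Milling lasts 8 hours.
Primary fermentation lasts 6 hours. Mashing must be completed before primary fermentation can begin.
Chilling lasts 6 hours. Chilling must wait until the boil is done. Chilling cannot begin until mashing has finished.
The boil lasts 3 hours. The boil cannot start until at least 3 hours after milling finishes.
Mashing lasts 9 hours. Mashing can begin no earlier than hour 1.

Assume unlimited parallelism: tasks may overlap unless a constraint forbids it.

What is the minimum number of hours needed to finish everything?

20

Mashing cannot begin until its own release at hour 1. It runs from hour 1 to 1 + 9 = hour 10.
Primary fermentation waits on mashing (finishes hour 10), so it starts at hour 10 and finishes at 10 + 6 = hour 16.
Milling has no prerequisites, so it starts at hour 0 and finishes at hour 8.
After milling (finishes hour 8, plus 3-hour gap → hour 11), the boil can start at hour 11 and finishes at hour 14.
Chilling has to wait for the boil (finishes hour 14); mashing (finishes hour 10). The latest of these is hour 14, so chilling runs hour 14 to 14 + 6 = hour 20.
All tasks are finished once the last one completes. Finish times: Milling at 8, Mashing at 10, The boil at 14, Chilling at 20, Primary fermentation at 16. The latest is hour 20.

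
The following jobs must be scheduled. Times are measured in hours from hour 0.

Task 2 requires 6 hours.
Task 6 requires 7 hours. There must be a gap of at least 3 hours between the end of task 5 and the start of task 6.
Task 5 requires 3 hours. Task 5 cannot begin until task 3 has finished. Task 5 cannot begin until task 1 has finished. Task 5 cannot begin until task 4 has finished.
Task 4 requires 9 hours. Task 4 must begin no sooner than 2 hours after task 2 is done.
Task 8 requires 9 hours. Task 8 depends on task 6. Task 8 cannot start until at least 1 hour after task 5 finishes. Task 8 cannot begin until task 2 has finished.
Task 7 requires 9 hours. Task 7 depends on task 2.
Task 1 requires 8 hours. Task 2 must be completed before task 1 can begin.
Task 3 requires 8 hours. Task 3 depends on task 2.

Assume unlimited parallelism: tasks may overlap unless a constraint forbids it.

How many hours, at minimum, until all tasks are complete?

Task 2 can start immediately at hour 0; it finishes at hour 6.
After task 2 (finishes hour 6), task 7 can start at hour 6 and finishes at hour 15.
Task 4 waits on task 2 (finishes hour 6, plus 2-hour gap → hour 8), so it starts at hour 8 and finishes at 8 + 9 = hour 17.
Task 3 waits on task 2 (finishes hour 6), so it starts at hour 6 and finishes at 6 + 8 = hour 14.
Task 1 waits on task 2 (finishes hour 6), so it starts at hour 6 and finishes at 6 + 8 = hour 14.
Task 5 cannot start until task 3 (finishes hour 14); task 1 (finishes hour 14); task 4 (finishes hour 17). The controlling bound is hour 17, so task 5 finishes at 17 + 3 = hour 20.
After task 5 (finishes hour 20, plus 3-hour gap → hour 23), task 6 can start at hour 23 and finishes at hour 30.
Task 8 needs all of task 6 (finishes hour 30); task 5 (finishes hour 20, plus 1-hour gap → hour 21); task 2 (finishes hour 6). That puts its earliest start at hour 30; it finishes at 30 + 9 = hour 39.
All tasks are finished once the last one completes. Finish times: Task 1 at 14, Task 2 at 6, Task 3 at 14, Task 4 at 17, Task 5 at 20, Task 6 at 30, Task 7 at 15, Task 8 at 39. The latest is hour 39.

39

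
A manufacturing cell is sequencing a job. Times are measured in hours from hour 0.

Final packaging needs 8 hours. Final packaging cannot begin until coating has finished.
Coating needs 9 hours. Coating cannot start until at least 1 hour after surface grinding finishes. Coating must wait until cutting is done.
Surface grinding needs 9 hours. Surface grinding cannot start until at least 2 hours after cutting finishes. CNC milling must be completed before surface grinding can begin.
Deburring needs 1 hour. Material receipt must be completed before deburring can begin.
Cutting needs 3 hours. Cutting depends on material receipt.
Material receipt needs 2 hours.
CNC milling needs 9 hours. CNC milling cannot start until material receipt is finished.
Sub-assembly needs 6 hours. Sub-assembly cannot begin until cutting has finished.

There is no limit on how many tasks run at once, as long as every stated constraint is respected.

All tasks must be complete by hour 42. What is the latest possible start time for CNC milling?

6

Final packaging must finish by hour 42; it takes 8 hours, so it must start by 42 − 8 = hour 34.
Since final packaging (must start by hour 34) depends on it, coating must finish by hour 34. Backing off its 9-hour duration gives a latest start of hour 25.
Surface grinding must finish before coating (must start by hour 25, minus 1-hour gap → hour 24). With a 9-hour duration, surface grinding must start by 24 − 9 = hour 15.
CNC milling has to be done before surface grinding (must start by hour 15). That means finishing by hour 15, i.e. starting by 15 − 9 = hour 6.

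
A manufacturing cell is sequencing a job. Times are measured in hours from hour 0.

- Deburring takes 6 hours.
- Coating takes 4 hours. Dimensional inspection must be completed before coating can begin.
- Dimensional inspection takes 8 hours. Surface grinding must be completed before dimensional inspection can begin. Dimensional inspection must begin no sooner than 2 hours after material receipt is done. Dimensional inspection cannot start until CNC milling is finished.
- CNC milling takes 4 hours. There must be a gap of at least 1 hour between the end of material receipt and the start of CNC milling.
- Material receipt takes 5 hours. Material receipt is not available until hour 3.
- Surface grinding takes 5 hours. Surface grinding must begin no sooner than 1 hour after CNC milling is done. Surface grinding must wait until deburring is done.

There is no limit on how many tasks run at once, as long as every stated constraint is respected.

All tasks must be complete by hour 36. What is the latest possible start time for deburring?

Coating has no dependents, so it just needs to finish by hour 36. Starting by 36 − 4 = hour 32 achieves that.
Dimensional inspection feeds into coating (must start by hour 32); so dimensional inspection must finish by hour 32 and therefore start by hour 24.
Surface grinding must finish before dimensional inspection (must start by hour 24). With a 5-hour duration, surface grinding must start by 24 − 5 = hour 19.
Since surface grinding (must start by hour 19) depends on it, deburring must finish by hour 19. Backing off its 6-hour duration gives a latest start of hour 13.

13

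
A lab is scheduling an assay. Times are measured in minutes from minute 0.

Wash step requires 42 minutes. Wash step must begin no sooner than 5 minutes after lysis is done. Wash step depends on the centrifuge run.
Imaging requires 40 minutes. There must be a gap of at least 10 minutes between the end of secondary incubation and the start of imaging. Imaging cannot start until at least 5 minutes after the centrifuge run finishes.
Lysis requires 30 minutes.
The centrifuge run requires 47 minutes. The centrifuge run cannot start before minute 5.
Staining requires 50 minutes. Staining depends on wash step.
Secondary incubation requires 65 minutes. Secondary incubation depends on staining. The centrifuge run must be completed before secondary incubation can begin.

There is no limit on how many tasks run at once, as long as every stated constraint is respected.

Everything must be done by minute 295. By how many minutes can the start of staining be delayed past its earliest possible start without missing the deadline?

After its own release at minute 5, the centrifuge run can start at minute 5 and finishes at minute 52.
Nothing blocks lysis, so it runs from minute 0 to minute 30.
Wash step cannot start until lysis (finishes minute 30, plus 5-minute gap → minute 35); the centrifuge run (finishes minute 52). The controlling bound is minute 52, so wash step finishes at 52 + 42 = minute 94.
Staining waits on wash step (finishes minute 94), so it starts at minute 94 and finishes at 94 + 50 = minute 144.

Working backward from the deadline:
Nothing follows imaging; the deadline of minute 295 is its only limit. It must start by 295 − 40 = minute 255.
Secondary incubation must finish before imaging (must start by minute 255, minus 10-minute gap → minute 245). With a 65-minute duration, secondary incubation must start by 245 − 65 = minute 180.
Staining must finish before secondary incubation (must start by minute 180). With a 50-minute duration, staining must start by 180 − 50 = minute 130.
So staining can start as early as minute 94 and as late as minute 130, giving 130 − 94 = 36 minutes of slack.

36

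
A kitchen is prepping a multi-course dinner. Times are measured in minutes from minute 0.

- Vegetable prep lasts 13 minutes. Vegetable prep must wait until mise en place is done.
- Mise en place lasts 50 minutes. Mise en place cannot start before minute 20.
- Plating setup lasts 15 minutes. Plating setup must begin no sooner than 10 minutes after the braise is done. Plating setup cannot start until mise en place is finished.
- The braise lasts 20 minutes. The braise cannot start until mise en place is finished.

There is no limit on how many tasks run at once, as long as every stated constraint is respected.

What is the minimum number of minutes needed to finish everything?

Mise en place waits on its own release at minute 20, so it starts at minute 20 and finishes at 20 + 50 = minute 70.
Vegetable prep cannot begin until mise en place (finishes minute 70). It runs from minute 70 to 70 + 13 = minute 83.
The braise waits on mise en place (finishes minute 70), so it starts at minute 70 and finishes at 70 + 20 = minute 90.
Plating setup cannot start until the braise (finishes minute 90, plus 10-minute gap → minute 100); mise en place (finishes minute 70). The controlling bound is minute 100, so plating setup finishes at 100 + 15 = minute 115.
All tasks are finished once the last one completes. Finish times: Mise en place at 70, The braise at 90, Vegetable prep at 83, Plating setup at 115. The latest is minute 115.

115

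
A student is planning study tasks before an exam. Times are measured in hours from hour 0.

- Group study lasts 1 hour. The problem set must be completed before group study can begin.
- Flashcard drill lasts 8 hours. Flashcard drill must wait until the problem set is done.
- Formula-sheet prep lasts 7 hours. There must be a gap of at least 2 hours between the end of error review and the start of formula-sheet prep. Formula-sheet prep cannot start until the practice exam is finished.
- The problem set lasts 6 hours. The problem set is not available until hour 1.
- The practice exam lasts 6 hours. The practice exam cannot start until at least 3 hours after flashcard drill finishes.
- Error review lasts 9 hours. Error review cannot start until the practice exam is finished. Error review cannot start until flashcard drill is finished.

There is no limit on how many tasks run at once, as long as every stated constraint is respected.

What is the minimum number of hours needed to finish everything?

The problem set waits on its own release at hour 1, so it starts at hour 1 and finishes at 1 + 6 = hour 7.
Group study cannot begin until the problem set (finishes hour 7). It runs from hour 7 to 7 + 1 = hour 8.
Flashcard drill waits on the problem set (finishes hour 7), so it starts at hour 7 and finishes at 7 + 8 = hour 15.
After flashcard drill (finishes hour 15, plus 3-hour gap → hour 18), the practice exam can start at hour 18 and finishes at hour 24.
Error review needs all of the practice exam (finishes hour 24); flashcard drill (finishes hour 15). That puts its earliest start at hour 24; it finishes at 24 + 9 = hour 33.
For formula-sheet prep: error review (finishes hour 33, plus 2-hour gap → hour 35); the practice exam (finishes hour 24). Taking the maximum gives a start of hour 35, and it finishes at 35 + 7 = hour 42.
All tasks are finished once the last one completes. Finish times: The problem set at 7, Flashcard drill at 15, The practice exam at 24, Error review at 33, Group study at 8, Formula-sheet prep at 42. The latest is hour 42.

42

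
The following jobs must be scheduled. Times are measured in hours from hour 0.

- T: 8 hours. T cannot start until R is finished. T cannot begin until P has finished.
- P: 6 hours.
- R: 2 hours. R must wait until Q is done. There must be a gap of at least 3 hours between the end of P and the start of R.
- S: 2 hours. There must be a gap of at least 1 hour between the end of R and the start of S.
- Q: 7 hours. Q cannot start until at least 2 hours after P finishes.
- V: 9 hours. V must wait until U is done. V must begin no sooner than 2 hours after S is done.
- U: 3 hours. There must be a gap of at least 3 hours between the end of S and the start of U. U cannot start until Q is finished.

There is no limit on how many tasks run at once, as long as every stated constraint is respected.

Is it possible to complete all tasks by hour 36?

Yes

P can start immediately at hour 0; it finishes at hour 6.
After P (finishes hour 6, plus 2-hour gap → hour 8), Q can start at hour 8 and finishes at hour 15.
R needs all of Q (finishes hour 15); P (finishes hour 6, plus 3-hour gap → hour 9). That puts its earliest start at hour 15; it finishes at 15 + 2 = hour 17.
T needs all of R (finishes hour 17); P (finishes hour 6). That puts its earliest start at hour 17; it finishes at 17 + 8 = hour 25.
S waits on R (finishes hour 17, plus 1-hour gap → hour 18), so it starts at hour 18 and finishes at 18 + 2 = hour 20.
U has to wait for S (finishes hour 20, plus 3-hour gap → hour 23); Q (finishes hour 15). The latest of these is hour 23, so U runs hour 23 to 23 + 3 = hour 26.
V cannot start until U (finishes hour 26); S (finishes hour 20, plus 2-hour gap → hour 22). The controlling bound is hour 26, so V finishes at 26 + 9 = hour 35.
Every task is finished by hour 35, which is no later than the deadline of 36, so the schedule is feasible.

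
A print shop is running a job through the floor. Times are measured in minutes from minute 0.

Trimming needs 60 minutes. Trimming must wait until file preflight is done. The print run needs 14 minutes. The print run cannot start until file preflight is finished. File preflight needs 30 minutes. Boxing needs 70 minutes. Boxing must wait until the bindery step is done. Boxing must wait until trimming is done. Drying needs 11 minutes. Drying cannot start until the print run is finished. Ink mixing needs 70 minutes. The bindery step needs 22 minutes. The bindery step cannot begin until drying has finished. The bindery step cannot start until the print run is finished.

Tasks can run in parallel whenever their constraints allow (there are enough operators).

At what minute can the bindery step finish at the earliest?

File preflight can start immediately at minute 0; it finishes at minute 30.
The print run waits on file preflight (finishes minute 30), so it starts at minute 30 and finishes at 30 + 14 = minute 44.
After the print run (finishes minute 44), drying can start at minute 44 and finishes at minute 55.
The bindery step needs all of drying (finishes minute 55); the print run (finishes minute 44). That puts its earliest start at minute 55; it finishes at 55 + 22 = minute 77.

77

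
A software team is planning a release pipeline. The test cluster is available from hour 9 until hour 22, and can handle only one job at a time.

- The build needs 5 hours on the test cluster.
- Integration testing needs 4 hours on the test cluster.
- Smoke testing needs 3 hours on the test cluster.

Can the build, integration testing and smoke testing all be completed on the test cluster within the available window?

The test cluster window is 22 − 9 = 13 hours.
Running back to back, the jobs need 5 + 4 + 3 = 12 hours on the test cluster.
Since 12 ≤ 13, they fit within the window.

Yes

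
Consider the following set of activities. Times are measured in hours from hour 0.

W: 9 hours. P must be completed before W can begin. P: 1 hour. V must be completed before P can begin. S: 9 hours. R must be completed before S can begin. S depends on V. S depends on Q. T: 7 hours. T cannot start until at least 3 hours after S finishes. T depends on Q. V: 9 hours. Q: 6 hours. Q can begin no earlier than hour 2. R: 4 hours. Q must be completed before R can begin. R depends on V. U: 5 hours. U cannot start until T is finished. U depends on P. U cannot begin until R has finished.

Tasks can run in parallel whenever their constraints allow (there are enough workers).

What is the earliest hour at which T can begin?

25

V can start immediately at hour 0; it finishes at hour 9.
Q waits on its own release at hour 2, so it starts at hour 2 and finishes at 2 + 6 = hour 8.
For R: Q (finishes hour 8); V (finishes hour 9). Taking the maximum gives a start of hour 9, and it finishes at 9 + 4 = hour 13.
S cannot start until R (finishes hour 13); V (finishes hour 9); Q (finishes hour 8). The controlling bound is hour 13, so S finishes at 13 + 9 = hour 22.
T waits on S (finishes hour 22, plus 3-hour gap → hour 25); Q (finishes hour 8). The latest of these is hour 25, which is the earliest T can start.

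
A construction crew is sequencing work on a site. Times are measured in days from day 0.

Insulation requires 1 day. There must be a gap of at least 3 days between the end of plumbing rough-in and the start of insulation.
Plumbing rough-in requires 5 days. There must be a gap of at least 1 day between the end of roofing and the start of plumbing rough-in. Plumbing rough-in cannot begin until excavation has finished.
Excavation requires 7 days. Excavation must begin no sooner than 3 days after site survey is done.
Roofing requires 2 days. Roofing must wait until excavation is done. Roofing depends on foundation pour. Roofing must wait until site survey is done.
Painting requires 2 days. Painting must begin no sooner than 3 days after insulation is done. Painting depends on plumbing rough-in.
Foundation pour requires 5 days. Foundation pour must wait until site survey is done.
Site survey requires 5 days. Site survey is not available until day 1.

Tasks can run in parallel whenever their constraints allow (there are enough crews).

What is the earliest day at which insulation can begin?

27

Site survey waits on its own release at day 1, so it starts at day 1 and finishes at 1 + 5 = day 6.
Foundation pour waits on site survey (finishes day 6), so it starts at day 6 and finishes at 6 + 5 = day 11.
After site survey (finishes day 6, plus 3-day gap → day 9), excavation can start at day 9 and finishes at day 16.
Roofing cannot start until excavation (finishes day 16); foundation pour (finishes day 11); site survey (finishes day 6). The controlling bound is day 16, so roofing finishes at 16 + 2 = day 18.
Plumbing rough-in needs all of roofing (finishes day 18, plus 1-day gap → day 19); excavation (finishes day 16). That puts its earliest start at day 19; it finishes at 19 + 5 = day 24.
Insulation waits on plumbing rough-in (finishes day 24, plus 3-day gap → day 27), so the earliest it can start is day 27.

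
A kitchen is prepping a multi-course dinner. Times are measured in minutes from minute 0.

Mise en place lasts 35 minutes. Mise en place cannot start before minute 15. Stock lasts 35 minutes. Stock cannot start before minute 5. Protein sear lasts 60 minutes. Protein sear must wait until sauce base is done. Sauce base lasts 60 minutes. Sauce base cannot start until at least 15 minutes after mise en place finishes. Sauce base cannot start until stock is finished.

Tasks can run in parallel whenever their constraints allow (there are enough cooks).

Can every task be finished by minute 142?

Stock cannot begin until its own release at minute 5. It runs from minute 5 to 5 + 35 = minute 40.
After its own release at minute 15, mise en place can start at minute 15 and finishes at minute 50.
Sauce base cannot start until mise en place (finishes minute 50, plus 15-minute gap → minute 65); stock (finishes minute 40). The controlling bound is minute 65, so sauce base finishes at 65 + 60 = minute 125.
After sauce base (finishes minute 125), protein sear can start at minute 125 and finishes at minute 185.
The earliest everything can be done is minute 185, which is after the deadline of 142, so it is not possible.

No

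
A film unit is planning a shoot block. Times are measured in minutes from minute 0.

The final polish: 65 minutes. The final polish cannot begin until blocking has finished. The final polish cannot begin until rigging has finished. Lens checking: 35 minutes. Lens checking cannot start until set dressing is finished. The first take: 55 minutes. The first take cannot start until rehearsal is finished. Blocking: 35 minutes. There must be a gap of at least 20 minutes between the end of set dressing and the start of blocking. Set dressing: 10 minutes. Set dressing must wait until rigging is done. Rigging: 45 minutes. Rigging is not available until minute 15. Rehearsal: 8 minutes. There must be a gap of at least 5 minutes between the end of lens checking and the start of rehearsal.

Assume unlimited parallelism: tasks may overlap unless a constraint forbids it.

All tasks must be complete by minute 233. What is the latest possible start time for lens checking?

130

The first take has no dependents, so it just needs to finish by minute 233. Starting by 233 − 55 = minute 178 achieves that.
Rehearsal feeds into the first take (must start by minute 178); so rehearsal must finish by minute 178 and therefore start by minute 170.
Lens checking has to be done before rehearsal (must start by minute 170, minus 5-minute gap → minute 165). That means finishing by minute 165, i.e. starting by 165 − 35 = minute 130.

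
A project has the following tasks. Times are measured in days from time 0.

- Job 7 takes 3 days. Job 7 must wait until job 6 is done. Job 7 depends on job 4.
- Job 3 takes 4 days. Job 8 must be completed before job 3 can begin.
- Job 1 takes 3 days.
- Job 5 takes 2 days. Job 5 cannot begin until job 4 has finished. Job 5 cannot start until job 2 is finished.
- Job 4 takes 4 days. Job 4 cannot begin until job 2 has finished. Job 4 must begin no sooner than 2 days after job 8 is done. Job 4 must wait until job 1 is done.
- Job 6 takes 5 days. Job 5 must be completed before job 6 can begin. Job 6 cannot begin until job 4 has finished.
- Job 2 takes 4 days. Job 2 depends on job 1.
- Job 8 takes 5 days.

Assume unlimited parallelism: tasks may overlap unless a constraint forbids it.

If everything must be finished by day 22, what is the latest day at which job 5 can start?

12

Nothing follows job 7; the deadline of day 22 is its only limit. It must start by 22 − 3 = day 19.
Job 6 has to be done before job 7 (must start by day 19). That means finishing by day 19, i.e. starting by 19 − 5 = day 14.
Job 5 must finish before job 6 (must start by day 14). With a 2-day duration, job 5 must start by 14 − 2 = day 12.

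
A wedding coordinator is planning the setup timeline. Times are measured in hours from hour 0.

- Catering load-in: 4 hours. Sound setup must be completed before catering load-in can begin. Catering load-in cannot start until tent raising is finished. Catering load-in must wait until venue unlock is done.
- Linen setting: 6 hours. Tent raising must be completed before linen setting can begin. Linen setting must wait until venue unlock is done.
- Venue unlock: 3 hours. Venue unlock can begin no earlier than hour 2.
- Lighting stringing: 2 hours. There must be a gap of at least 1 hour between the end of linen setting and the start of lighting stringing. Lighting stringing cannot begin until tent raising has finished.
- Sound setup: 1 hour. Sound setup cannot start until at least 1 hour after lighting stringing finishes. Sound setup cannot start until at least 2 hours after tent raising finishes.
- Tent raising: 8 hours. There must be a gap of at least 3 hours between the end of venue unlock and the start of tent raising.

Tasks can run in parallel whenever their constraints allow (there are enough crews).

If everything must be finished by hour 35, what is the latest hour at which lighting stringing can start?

Nothing follows catering load-in; the deadline of hour 35 is its only limit. It must start by 35 − 4 = hour 31.
Sound setup feeds into catering load-in (must start by hour 31); so sound setup must finish by hour 31 and therefore start by hour 30.
Since sound setup (must start by hour 30, minus 1-hour gap → hour 29) depends on it, lighting stringing must finish by hour 29. Backing off its 2-hour duration gives a latest start of hour 27.

27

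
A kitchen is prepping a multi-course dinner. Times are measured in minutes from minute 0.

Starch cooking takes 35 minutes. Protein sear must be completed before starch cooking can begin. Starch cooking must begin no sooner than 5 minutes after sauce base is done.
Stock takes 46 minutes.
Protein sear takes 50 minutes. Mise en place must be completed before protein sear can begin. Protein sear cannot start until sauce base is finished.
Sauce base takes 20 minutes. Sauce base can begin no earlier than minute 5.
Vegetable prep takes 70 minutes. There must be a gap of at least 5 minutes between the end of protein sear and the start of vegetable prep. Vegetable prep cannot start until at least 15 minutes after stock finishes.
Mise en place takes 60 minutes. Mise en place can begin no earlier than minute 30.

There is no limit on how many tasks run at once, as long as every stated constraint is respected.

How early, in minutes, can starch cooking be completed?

175

Sauce base cannot begin until its own release at minute 5. It runs from minute 5 to 5 + 20 = minute 25.
Mise en place cannot begin until its own release at minute 30. It runs from minute 30 to 30 + 60 = minute 90.
Protein sear needs all of mise en place (finishes minute 90); sauce base (finishes minute 25). That puts its earliest start at minute 90; it finishes at 90 + 50 = minute 140.
For starch cooking: protein sear (finishes minute 140); sauce base (finishes minute 25, plus 5-minute gap → minute 30). Taking the maximum gives a start of minute 140, and it finishes at 140 + 35 = minute 175.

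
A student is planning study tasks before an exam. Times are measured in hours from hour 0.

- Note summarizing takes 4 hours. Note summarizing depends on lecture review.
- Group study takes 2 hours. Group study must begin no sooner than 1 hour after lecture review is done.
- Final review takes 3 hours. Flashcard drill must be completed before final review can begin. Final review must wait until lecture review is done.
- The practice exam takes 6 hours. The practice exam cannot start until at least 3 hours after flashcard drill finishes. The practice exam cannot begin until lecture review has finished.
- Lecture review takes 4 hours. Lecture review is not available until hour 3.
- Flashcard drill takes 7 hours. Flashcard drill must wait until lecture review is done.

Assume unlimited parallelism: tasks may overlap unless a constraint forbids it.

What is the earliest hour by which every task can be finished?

Lecture review cannot begin until its own release at hour 3. It runs from hour 3 to 3 + 4 = hour 7.
After lecture review (finishes hour 7), note summarizing can start at hour 7 and finishes at hour 11.
Group study cannot begin until lecture review (finishes hour 7, plus 1-hour gap → hour 8). It runs from hour 8 to 8 + 2 = hour 10.
Flashcard drill cannot begin until lecture review (finishes hour 7). It runs from hour 7 to 7 + 7 = hour 14.
Final review needs all of flashcard drill (finishes hour 14); lecture review (finishes hour 7). That puts its earliest start at hour 14; it finishes at 14 + 3 = hour 17.
The practice exam needs all of flashcard drill (finishes hour 14, plus 3-hour gap → hour 17); lecture review (finishes hour 7). That puts its earliest start at hour 17; it finishes at 17 + 6 = hour 23.
All tasks are finished once the last one completes. Finish times: Lecture review at 7, Flashcard drill at 14, The practice exam at 23, Group study at 10, Note summarizing at 11, Final review at 17. The latest is hour 23.

23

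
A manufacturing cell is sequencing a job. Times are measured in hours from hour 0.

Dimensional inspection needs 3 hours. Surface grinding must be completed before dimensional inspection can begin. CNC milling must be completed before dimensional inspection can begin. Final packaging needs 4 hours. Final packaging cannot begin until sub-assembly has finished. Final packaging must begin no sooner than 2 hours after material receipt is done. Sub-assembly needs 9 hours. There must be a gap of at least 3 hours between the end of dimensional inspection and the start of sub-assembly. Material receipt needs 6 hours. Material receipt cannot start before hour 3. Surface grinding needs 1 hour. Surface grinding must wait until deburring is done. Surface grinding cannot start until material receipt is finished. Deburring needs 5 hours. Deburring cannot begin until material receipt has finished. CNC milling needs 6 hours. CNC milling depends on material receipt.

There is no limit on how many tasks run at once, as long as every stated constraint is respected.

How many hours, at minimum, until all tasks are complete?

After its own release at hour 3, material receipt can start at hour 3 and finishes at hour 9.
CNC milling waits on material receipt (finishes hour 9), so it starts at hour 9 and finishes at 9 + 6 = hour 15.
After material receipt (finishes hour 9), deburring can start at hour 9 and finishes at hour 14.
Surface grinding needs all of deburring (finishes hour 14); material receipt (finishes hour 9). That puts its earliest start at hour 14; it finishes at 14 + 1 = hour 15.
Dimensional inspection needs all of surface grinding (finishes hour 15); CNC milling (finishes hour 15). That puts its earliest start at hour 15; it finishes at 15 + 3 = hour 18.
Sub-assembly waits on dimensional inspection (finishes hour 18, plus 3-hour gap → hour 21), so it starts at hour 21 and finishes at 21 + 9 = hour 30.
Final packaging needs all of sub-assembly (finishes hour 30); material receipt (finishes hour 9, plus 2-hour gap → hour 11). That puts its earliest start at hour 30; it finishes at 30 + 4 = hour 34.
All tasks are finished once the last one completes. Finish times: Material receipt at 9, Deburring at 14, CNC milling at 15, Surface grinding at 15, Dimensional inspection at 18, Sub-assembly at 30, Final packaging at 34. The latest is hour 34.

34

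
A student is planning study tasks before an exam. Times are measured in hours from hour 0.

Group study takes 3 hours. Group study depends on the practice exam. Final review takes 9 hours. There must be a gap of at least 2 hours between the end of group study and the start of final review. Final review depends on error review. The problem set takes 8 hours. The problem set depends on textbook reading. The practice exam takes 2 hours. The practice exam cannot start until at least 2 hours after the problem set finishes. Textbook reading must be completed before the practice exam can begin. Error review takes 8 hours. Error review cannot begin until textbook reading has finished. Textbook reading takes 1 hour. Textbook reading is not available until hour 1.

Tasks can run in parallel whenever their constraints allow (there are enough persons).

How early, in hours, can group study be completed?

Textbook reading cannot begin until its own release at hour 1. It runs from hour 1 to 1 + 1 = hour 2.
After textbook reading (finishes hour 2), the problem set can start at hour 2 and finishes at hour 10.
The practice exam cannot start until the problem set (finishes hour 10, plus 2-hour gap → hour 12); textbook reading (finishes hour 2). The controlling bound is hour 12, so the practice exam finishes at 12 + 2 = hour 14.
Group study cannot begin until the practice exam (finishes hour 14). It runs from hour 14 to 14 + 3 = hour 17.

17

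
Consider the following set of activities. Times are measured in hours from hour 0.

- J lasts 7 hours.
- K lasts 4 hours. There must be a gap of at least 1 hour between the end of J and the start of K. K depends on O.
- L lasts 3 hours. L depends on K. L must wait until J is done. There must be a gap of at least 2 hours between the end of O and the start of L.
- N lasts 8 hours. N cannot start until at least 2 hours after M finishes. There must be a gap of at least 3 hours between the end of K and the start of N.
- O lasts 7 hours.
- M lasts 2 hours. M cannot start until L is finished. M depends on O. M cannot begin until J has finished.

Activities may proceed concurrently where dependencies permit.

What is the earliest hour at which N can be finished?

27

O can start immediately at hour 0; it finishes at hour 7.
Nothing blocks J, so it runs from hour 0 to hour 7.
K needs all of J (finishes hour 7, plus 1-hour gap → hour 8); O (finishes hour 7). That puts its earliest start at hour 8; it finishes at 8 + 4 = hour 12.
L has to wait for K (finishes hour 12); J (finishes hour 7); O (finishes hour 7, plus 2-hour gap → hour 9). The latest of these is hour 12, so L runs hour 12 to 12 + 3 = hour 15.
M needs all of L (finishes hour 15); O (finishes hour 7); J (finishes hour 7). That puts its earliest start at hour 15; it finishes at 15 + 2 = hour 17.
For N: M (finishes hour 17, plus 2-hour gap → hour 19); K (finishes hour 12, plus 3-hour gap → hour 15). Taking the maximum gives a start of hour 19, and it finishes at 19 + 8 = hour 27.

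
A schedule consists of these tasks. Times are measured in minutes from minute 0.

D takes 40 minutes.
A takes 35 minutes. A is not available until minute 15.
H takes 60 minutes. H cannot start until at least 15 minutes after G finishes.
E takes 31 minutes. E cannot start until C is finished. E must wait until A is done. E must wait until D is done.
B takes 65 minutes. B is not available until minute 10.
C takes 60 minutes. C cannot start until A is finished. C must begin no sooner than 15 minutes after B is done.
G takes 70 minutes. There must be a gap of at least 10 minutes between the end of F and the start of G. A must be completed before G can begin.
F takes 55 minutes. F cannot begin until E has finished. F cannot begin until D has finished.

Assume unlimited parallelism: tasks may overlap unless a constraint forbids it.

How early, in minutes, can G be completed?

Nothing blocks D, so it runs from minute 0 to minute 40.
B cannot begin until its own release at minute 10. It runs from minute 10 to 10 + 65 = minute 75.
A cannot begin until its own release at minute 15. It runs from minute 15 to 15 + 35 = minute 50.
C has to wait for A (finishes minute 50); B (finishes minute 75, plus 15-minute gap → minute 90). The latest of these is minute 90, so C runs minute 90 to 90 + 60 = minute 150.
E cannot start until C (finishes minute 150); A (finishes minute 50); D (finishes minute 40). The controlling bound is minute 150, so E finishes at 150 + 31 = minute 181.
F has to wait for E (finishes minute 181); D (finishes minute 40). The latest of these is minute 181, so F runs minute 181 to 181 + 55 = minute 236.
G needs all of F (finishes minute 236, plus 10-minute gap → minute 246); A (finishes minute 50). That puts its earliest start at minute 246; it finishes at 246 + 70 = minute 316.

316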